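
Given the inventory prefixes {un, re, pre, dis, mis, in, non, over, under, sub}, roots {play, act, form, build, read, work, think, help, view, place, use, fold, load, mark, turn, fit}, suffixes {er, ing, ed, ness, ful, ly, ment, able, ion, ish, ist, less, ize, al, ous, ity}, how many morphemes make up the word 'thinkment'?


Segmenting 'thinkment' against the inventory:
  'think' -> root (morpheme 1)
  'ment' -> suffix (morpheme 2)
Total morphemes: 2

2


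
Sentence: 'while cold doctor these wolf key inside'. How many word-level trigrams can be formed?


Word trigrams from [7] words:
  Trigram 1: (while cold doctor)
  Trigram 2: (cold doctor these)
  Trigram 3: (doctor these wolf)
  Trigram 4: (these wolf key)
  Trigram 5: (wolf key inside)
Total word trigrams: 7 - 2 = 5

5


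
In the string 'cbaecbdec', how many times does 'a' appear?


Scanning 'cbaecbdec' for 'a':
  Position 2: 'a' -> MATCH (count: 1)
Total occurrences of 'a': 1

1


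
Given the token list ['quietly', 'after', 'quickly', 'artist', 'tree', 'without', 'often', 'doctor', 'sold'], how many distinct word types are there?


Listing all tokens and tracking unique types:
  Token 1: 'quietly' -> NEW (unique so far: 1)
  Token 2: 'after' -> NEW (unique so far: 2)
  Token 3: 'quickly' -> NEW (unique so far: 3)
  Token 4: 'artist' -> NEW (unique so far: 4)
  Token 5: 'tree' -> NEW (unique so far: 5)
  Token 6: 'without' -> NEW (unique so far: 6)
  Token 7: 'often' -> NEW (unique so far: 7)
  Token 8: 'doctor' -> NEW (unique so far: 8)
  Token 9: 'sold' -> NEW (unique so far: 9)
Unique types: ('after', 'artist', 'doctor', 'often', 'quickly', 'quietly', 'sold', 'tree', 'without')
Vocabulary size: 9

9


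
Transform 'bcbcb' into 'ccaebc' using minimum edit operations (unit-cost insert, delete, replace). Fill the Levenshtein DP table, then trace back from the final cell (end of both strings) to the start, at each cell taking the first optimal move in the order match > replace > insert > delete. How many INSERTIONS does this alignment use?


Edit distance = 4. Backtracking from cell (5, 6) with preference match > replace > insert > delete,
then listing the resulting alignment 'bcbcb' -> 'ccaebc' left to right:
  Step 1: replace b->c
  Step 2: keep 'c'
  Step 3: replace b->a
  Step 4: replace c->e
  Step 5: keep 'b'
  Step 6: insert 'c' [insertion #1]
Total insertions: 1

1


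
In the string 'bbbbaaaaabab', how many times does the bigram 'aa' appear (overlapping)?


Scanning 'bbbbaaaaabab' for bigram 'aa':
  Position 0: 'bb' -> no
  Position 1: 'bb' -> no
  Position 2: 'bb' -> no
  Position 3: 'ba' -> no
  Position 4: 'aa' -> MATCH
  Position 5: 'aa' -> MATCH
  Position 6: 'aa' -> MATCH
  Position 7: 'aa' -> MATCH
  Position 8: 'ab' -> no
  Position 9: 'ba' -> no
  Position 10: 'ab' -> no
Total matches: 4

4


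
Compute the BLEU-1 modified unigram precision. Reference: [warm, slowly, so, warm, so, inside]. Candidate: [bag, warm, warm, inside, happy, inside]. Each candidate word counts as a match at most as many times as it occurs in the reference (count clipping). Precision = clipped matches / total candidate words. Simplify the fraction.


Reference word counts: {'inside': 1, 'slowly': 1, 'so': 2, 'warm': 2}
Checking each candidate word (with clipping):
  'bag' -> not in reference -> no match (matches: 0)
  'warm' -> in reference (ref count 2, used 1/2) -> match (matches: 1)
  'warm' -> in reference (ref count 2, used 2/2) -> match (matches: 2)
  'inside' -> in reference (ref count 1, used 1/1) -> match (matches: 3)
  'happy' -> not in reference -> no match (matches: 3)
  'inside' -> ref count 1 already used up (1/1) -> clipped, no match (matches: 3)
Clipped matches: 3, Candidate length: 6
Precision = 3/6 = 1/2

1/2


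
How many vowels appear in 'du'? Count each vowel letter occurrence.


Scanning each character of 'du':
  Position 1: 'd' -> consonant (running count: 0)
  Position 2: 'u' -> vowel (running count: 1)
Total vowels: 1

1


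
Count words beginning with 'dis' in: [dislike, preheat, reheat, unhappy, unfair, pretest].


Checking each word for prefix 'dis':
  'dislike' -> YES, starts with 'dis' (count: 1)
  'preheat' -> no (count: 1)
  'reheat' -> no (count: 1)
  'unhappy' -> no (count: 1)
  'unfair' -> no (count: 1)
  'pretest' -> no (count: 1)
Total with prefix 'dis': 1

1


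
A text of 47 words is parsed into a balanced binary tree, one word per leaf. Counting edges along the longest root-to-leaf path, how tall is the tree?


In a balanced binary tree with n leaves the deepest leaf is ceil(log2(n)) edges below the root.
log2(47) = 5.5546
ceil(5.5546) = 6
height (edges) = 6

6


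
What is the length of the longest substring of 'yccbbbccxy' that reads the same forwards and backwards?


Scanning 'yccbbbccxy' for palindromic substrings.
Substring at positions 1-7: 'ccbbbcc'.
Check: reverse('ccbbbcc') = 'ccbbbcc' -> palindrome confirmed.
Neighbouring characters ('y' / 'x') break symmetry, so it cannot extend further.
No longer palindromic substring exists; longest length = 7

7


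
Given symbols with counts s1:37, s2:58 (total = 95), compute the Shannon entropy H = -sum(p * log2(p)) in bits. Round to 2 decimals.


Computing entropy H = -sum(p_i * log2(p_i)):
  s1: p = 37/95 = 0.3895, -p*log2(p) = 0.5298
  s2: p = 58/95 = 0.6105, -p*log2(p) = 0.4346
H = sum of terms = 0.9644
Rounded to 2 decimals: 0.96

0.96


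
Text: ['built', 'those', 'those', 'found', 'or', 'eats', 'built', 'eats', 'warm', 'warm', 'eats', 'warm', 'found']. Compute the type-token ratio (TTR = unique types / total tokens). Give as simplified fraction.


Tokens: 13
Unique types: ('built', 'eats', 'found', 'or', 'those', 'warm') = 6
TTR = 6/13
Already in lowest terms.

6/13


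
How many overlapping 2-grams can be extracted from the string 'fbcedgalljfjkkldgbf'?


String 'fbcedgalljfjkkldgbf' has length L = 19.
Number of overlapping n-grams = L - n + 1
Substituting: 19 - 2 + 1 = 18

18


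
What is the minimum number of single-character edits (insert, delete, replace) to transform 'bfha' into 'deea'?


Building DP table for s1='bfha' (len 4) and s2='deea' (len 4):
       d  e  e  a
    0  1  2  3  4
  b 1  1  2  3  4
  f 2  2  2  3  4
  h 3  3  3  3  4
  a 4  4  4  4  3
Edit distance = dp[4][4] = 3

3


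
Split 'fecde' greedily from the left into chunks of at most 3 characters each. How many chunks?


'fecde' has 5 characters.
Chunking with max size 3:
  Chunk 1: 'fec' (positions 0-2)
  Chunk 2: 'de' (positions 3-4)
Total chunks: ceil(5 / 3) = 2

2


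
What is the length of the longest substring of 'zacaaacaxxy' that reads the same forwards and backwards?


Scanning 'zacaaacaxxy' for palindromic substrings.
Substring at positions 1-7: 'acaaaca'.
Check: reverse('acaaaca') = 'acaaaca' -> palindrome confirmed.
Neighbouring characters ('z' / 'x') break symmetry, so it cannot extend further.
No longer palindromic substring exists; longest length = 7

7


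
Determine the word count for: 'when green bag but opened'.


Counting words by splitting on spaces:
  Word 1: 'when'
  Word 2: 'green'
  Word 3: 'bag'
  Word 4: 'but'
  Word 5: 'opened'
Total words: 5

5


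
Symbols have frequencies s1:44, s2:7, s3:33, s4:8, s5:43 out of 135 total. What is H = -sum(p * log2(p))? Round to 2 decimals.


Computing entropy H = -sum(p_i * log2(p_i)):
  s1: p = 44/135 = 0.3259, -p*log2(p) = 0.5271
  s2: p = 7/135 = 0.0519, -p*log2(p) = 0.2214
  s3: p = 33/135 = 0.2444, -p*log2(p) = 0.4968
  s4: p = 8/135 = 0.0593, -p*log2(p) = 0.2416
  s5: p = 43/135 = 0.3185, -p*log2(p) = 0.5257
H = sum of terms = 2.0126
Rounded to 2 decimals: 2.01

2.01


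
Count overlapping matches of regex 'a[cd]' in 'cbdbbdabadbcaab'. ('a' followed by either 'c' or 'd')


Pattern: a[cd] means 'a' followed by either 'c' or 'd'.
Scanning 'cbdbbdabadbcaab' position-by-position:
  Pos 0: window 'cb' -> no
  Pos 1: window 'bd' -> no
  Pos 2: window 'db' -> no
  Pos 3: window 'bb' -> no
  Pos 4: window 'bd' -> no
  Pos 5: window 'da' -> no
  Pos 6: window 'ab' -> no
  Pos 7: window 'ba' -> no
  Pos 8: window 'ad' -> MATCH
  Pos 9: window 'db' -> no
  Pos 10: window 'bc' -> no
  Pos 11: window 'ca' -> no
  Pos 12: window 'aa' -> no
  Pos 13: window 'ab' -> no
  Pos 14: window 'b' -> no
Total matches: 1

1


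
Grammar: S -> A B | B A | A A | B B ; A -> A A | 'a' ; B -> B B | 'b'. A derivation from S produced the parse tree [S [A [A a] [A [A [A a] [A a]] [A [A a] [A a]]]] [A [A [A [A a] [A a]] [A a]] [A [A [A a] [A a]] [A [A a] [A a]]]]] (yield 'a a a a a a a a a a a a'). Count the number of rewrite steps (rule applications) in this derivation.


Every bracketed nonterminal node [X ...] in the tree is produced by exactly one rule application.
Reading the tree off as a leftmost derivation:
  Step 1: S  =>  A A   (applied S -> A A)
  Step 2: A A  =>  A A A   (applied A -> A A)
  Step 3: A A A  =>  a A A   (applied A -> a)
  Step 4: a A A  =>  a A A A   (applied A -> A A)
  Step 5: a A A A  =>  a A A A A   (applied A -> A A)
  Step 6: a A A A A  =>  a a A A A   (applied A -> a)
  Step 7: a a A A A  =>  a a a A A   (applied A -> a)
  Step 8: a a a A A  =>  a a a A A A   (applied A -> A A)
  Step 9: a a a A A A  =>  a a a a A A   (applied A -> a)
  Step 10: a a a a A A  =>  a a a a a A   (applied A -> a)
  Step 11: a a a a a A  =>  a a a a a A A   (applied A -> A A)
  Step 12: a a a a a A A  =>  a a a a a A A A   (applied A -> A A)
  Step 13: a a a a a A A A  =>  a a a a a A A A A   (applied A -> A A)
  Step 14: a a a a a A A A A  =>  a a a a a a A A A   (applied A -> a)
  Step 15: a a a a a a A A A  =>  a a a a a a a A A   (applied A -> a)
  Step 16: a a a a a a a A A  =>  a a a a a a a a A   (applied A -> a)
  Step 17: a a a a a a a a A  =>  a a a a a a a a A A   (applied A -> A A)
  Step 18: a a a a a a a a A A  =>  a a a a a a a a A A A   (applied A -> A A)
  Step 19: a a a a a a a a A A A  =>  a a a a a a a a a A A   (applied A -> a)
  Step 20: a a a a a a a a a A A  =>  a a a a a a a a a a A   (applied A -> a)
  Step 21: a a a a a a a a a a A  =>  a a a a a a a a a a A A   (applied A -> A A)
  Step 22: a a a a a a a a a a A A  =>  a a a a a a a a a a a A   (applied A -> a)
  Step 23: a a a a a a a a a a a A  =>  a a a a a a a a a a a a   (applied A -> a)
Final yield: a a a a a a a a a a a a
Total rewrite steps: 23

23


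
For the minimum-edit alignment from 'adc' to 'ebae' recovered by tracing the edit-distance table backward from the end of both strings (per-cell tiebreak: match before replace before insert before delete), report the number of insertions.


Edit distance = 4. Backtracking from cell (3, 4) with preference match > replace > insert > delete,
then listing the resulting alignment 'adc' -> 'ebae' left to right:
  Step 1: insert 'e' [insertion #1]
  Step 2: replace a->b
  Step 3: replace d->a
  Step 4: replace c->e
Total insertions: 1

1


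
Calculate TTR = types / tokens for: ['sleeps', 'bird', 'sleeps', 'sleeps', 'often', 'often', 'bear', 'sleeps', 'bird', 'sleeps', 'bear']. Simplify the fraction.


Tokens: 11
Unique types: ('bear', 'bird', 'often', 'sleeps') = 4
TTR = 4/11
Already in lowest terms.

4/11


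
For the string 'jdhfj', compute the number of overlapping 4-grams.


String 'jdhfj' has length L = 5.
Number of overlapping n-grams = L - n + 1
Substituting: 5 - 4 + 1 = 2

2


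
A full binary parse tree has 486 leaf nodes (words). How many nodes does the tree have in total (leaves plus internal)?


Leaf nodes (terminals): 486
Internal nodes = n - 1 = 486 - 1 = 485
Total = leaves + internal = 486 + 485 = 971

971


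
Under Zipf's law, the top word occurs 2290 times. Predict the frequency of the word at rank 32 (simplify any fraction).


Zipf's law: freq(rank) = f1 / rank
f1 = 2290, rank = 32
freq = 2290 / 32
GCD(2290, 32) = 2
Simplified: 1145/16

1145/16


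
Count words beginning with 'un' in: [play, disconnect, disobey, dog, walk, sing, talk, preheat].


Checking each word for prefix 'un':
  'play' -> no (count: 0)
  'disconnect' -> no (count: 0)
  'disobey' -> no (count: 0)
  'dog' -> no (count: 0)
  'walk' -> no (count: 0)
  'sing' -> no (count: 0)
  'talk' -> no (count: 0)
  'preheat' -> no (count: 0)
Total with prefix 'un': 0

0


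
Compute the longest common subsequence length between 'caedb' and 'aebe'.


DP table for LCS of 'caedb' and 'aebe':
       a  e  b  e
    0  0  0  0  0
  c 0  0  0  0  0
  a 0  1  1  1  1
  e 0  1  2  2  2
  d 0  1  2  2  2
  b 0  1  2  3  3
LCS: 'aeb'
LCS length = 3

3


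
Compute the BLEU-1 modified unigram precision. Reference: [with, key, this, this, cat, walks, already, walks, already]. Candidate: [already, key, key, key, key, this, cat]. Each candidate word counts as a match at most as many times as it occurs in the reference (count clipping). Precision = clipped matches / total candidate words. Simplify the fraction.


Reference word counts: {'already': 2, 'cat': 1, 'key': 1, 'this': 2, 'walks': 2, 'with': 1}
Checking each candidate word (with clipping):
  'already' -> in reference (ref count 2, used 1/2) -> match (matches: 1)
  'key' -> in reference (ref count 1, used 1/1) -> match (matches: 2)
  'key' -> ref count 1 already used up (1/1) -> clipped, no match (matches: 2)
  'key' -> ref count 1 already used up (1/1) -> clipped, no match (matches: 2)
  'key' -> ref count 1 already used up (1/1) -> clipped, no match (matches: 2)
  'this' -> in reference (ref count 2, used 1/2) -> match (matches: 3)
  'cat' -> in reference (ref count 1, used 1/1) -> match (matches: 4)
Clipped matches: 4, Candidate length: 7
Precision = 4/7

4/7


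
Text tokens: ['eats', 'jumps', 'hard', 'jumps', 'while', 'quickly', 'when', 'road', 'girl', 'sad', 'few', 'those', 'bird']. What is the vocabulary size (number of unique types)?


Listing all tokens and tracking unique types:
  Token 1: 'eats' -> NEW (unique so far: 1)
  Token 2: 'jumps' -> NEW (unique so far: 2)
  Token 3: 'hard' -> NEW (unique so far: 3)
  Token 4: 'jumps' -> duplicate (unique so far: 3)
  Token 5: 'while' -> NEW (unique so far: 4)
  Token 6: 'quickly' -> NEW (unique so far: 5)
  Token 7: 'when' -> NEW (unique so far: 6)
  Token 8: 'road' -> NEW (unique so far: 7)
  Token 9: 'girl' -> NEW (unique so far: 8)
  Token 10: 'sad' -> NEW (unique so far: 9)
  Token 11: 'few' -> NEW (unique so far: 10)
  Token 12: 'those' -> NEW (unique so far: 11)
  Token 13: 'bird' -> NEW (unique so far: 12)
Unique types: ('bird', 'eats', 'few', 'girl', 'hard', 'jumps', 'quickly', 'road', 'sad', 'those', 'when', 'while')
Vocabulary size: 12

12


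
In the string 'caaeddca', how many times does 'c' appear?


Scanning 'caaeddca' for 'c':
  Position 0: 'c' -> MATCH (count: 1)
  Position 6: 'c' -> MATCH (count: 2)
Total occurrences of 'c': 2

2


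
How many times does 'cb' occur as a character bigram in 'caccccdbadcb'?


Scanning 'caccccdbadcb' for bigram 'cb':
  Position 0: 'ca' -> no
  Position 1: 'ac' -> no
  Position 2: 'cc' -> no
  Position 3: 'cc' -> no
  Position 4: 'cc' -> no
  Position 5: 'cd' -> no
  Position 6: 'db' -> no
  Position 7: 'ba' -> no
  Position 8: 'ad' -> no
  Position 9: 'dc' -> no
  Position 10: 'cb' -> MATCH
Total matches: 1

1


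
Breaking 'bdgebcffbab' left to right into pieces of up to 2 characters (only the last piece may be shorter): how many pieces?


'bdgebcffbab' has 11 characters.
Chunking with max size 2:
  Chunk 1: 'bd' (positions 0-1)
  Chunk 2: 'ge' (positions 2-3)
  Chunk 3: 'bc' (positions 4-5)
  Chunk 4: 'ff' (positions 6-7)
  Chunk 5: 'ba' (positions 8-9)
  Chunk 6: 'b' (positions 10-10)
Total chunks: ceil(11 / 2) = 6

6


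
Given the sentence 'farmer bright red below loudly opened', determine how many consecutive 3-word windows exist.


Word trigrams from [6] words:
  Trigram 1: (farmer bright red)
  Trigram 2: (bright red below)
  Trigram 3: (red below loudly)
  Trigram 4: (below loudly opened)
Total word trigrams: 6 - 2 = 4

4


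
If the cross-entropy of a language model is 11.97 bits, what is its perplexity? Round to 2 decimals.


Perplexity formula: PP = 2^H
H = 11.97
PP = 2^11.97
Decompose: 2^11.97 = 2^11 * 2^0.97
2^11 = 2048, 2^0.97 ~ 1.9588406
PP ~ 2048 * 1.9588406 = 4011.7055488
Rounded to 2 decimals: 4011.71

4011.71


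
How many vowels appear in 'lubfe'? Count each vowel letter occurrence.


Scanning each character of 'lubfe':
  Position 1: 'l' -> consonant (running count: 0)
  Position 2: 'u' -> vowel (running count: 1)
  Position 3: 'b' -> consonant (running count: 1)
  Position 4: 'f' -> consonant (running count: 1)
  Position 5: 'e' -> vowel (running count: 2)
Total vowels: 2

2


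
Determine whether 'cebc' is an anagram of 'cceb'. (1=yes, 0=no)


Sort characters of 'cebc': 'bcce'
Sort characters of 'cceb': 'bcce'
Sorted forms match -> they ARE anagrams
Result: 1

1


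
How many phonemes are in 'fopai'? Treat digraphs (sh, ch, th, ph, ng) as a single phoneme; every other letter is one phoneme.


Parsing 'fopai' greedily, digraphs first:
  'f' -> consonant phoneme (phonemes so far: 1)
  'o' -> vowel phoneme (phonemes so far: 2)
  'p' -> consonant phoneme (phonemes so far: 3)
  'a' -> vowel phoneme (phonemes so far: 4)
  'i' -> vowel phoneme (phonemes so far: 5)
Total phonemes: 5

5


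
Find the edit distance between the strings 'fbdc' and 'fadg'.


Building DP table for s1='fbdc' (len 4) and s2='fadg' (len 4):
       f  a  d  g
    0  1  2  3  4
  f 1  0  1  2  3
  b 2  1  1  2  3
  d 3  2  2  1  2
  c 4  3  3  2  2
Edit distance = dp[4][4] = 2

2


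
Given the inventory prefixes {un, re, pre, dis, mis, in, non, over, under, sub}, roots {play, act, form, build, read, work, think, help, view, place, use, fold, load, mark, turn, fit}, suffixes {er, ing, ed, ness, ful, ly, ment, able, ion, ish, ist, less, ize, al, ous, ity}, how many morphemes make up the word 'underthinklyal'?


Segmenting 'underthinklyal' against the inventory:
  'under' -> prefix (morpheme 1)
  'think' -> root (morpheme 2)
  'ly' -> suffix (morpheme 3)
  'al' -> suffix (morpheme 4)
Total morphemes: 4

4


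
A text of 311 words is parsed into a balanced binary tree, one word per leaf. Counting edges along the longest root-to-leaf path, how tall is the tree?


In a balanced binary tree with n leaves the deepest leaf is ceil(log2(n)) edges below the root.
log2(311) = 8.2808
ceil(8.2808) = 9
height (edges) = 9

9


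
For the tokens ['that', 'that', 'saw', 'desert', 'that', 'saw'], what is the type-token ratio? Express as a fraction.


Tokens: 6
Unique types: ('desert', 'saw', 'that') = 3
TTR = 3/6
Simplify: divide both by 3 -> 1/2
TTR = 1/2

1/2


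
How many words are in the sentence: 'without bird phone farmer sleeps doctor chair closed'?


Counting words by splitting on spaces:
  Word 1: 'without'
  Word 2: 'bird'
  Word 3: 'phone'
  Word 4: 'farmer'
  Word 5: 'sleeps'
  Word 6: 'doctor'
  Word 7: 'chair'
  Word 8: 'closed'
Total words: 8

8


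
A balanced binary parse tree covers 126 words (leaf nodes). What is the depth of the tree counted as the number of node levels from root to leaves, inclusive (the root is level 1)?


In a balanced binary tree with n leaves the deepest leaf is ceil(log2(n)) edges below the root,
so counting node levels inclusive of root and leaves gives ceil(log2(n)) + 1 levels.
log2(126) = 6.9773
ceil(6.9773) = 7
levels = 7 + 1 = 8

8


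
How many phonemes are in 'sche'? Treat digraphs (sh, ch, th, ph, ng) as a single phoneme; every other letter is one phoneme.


Parsing 'sche' greedily, digraphs first:
  's' -> consonant phoneme (phonemes so far: 1)
  'ch' -> digraph (1 consonant phoneme) (phonemes so far: 2)
  'e' -> vowel phoneme (phonemes so far: 3)
Total phonemes: 3

3


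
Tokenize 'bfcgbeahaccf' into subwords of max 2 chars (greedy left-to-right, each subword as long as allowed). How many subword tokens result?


'bfcgbeahaccf' has 12 characters.
Chunking with max size 2:
  Chunk 1: 'bf' (positions 0-1)
  Chunk 2: 'cg' (positions 2-3)
  Chunk 3: 'be' (positions 4-5)
  Chunk 4: 'ah' (positions 6-7)
  Chunk 5: 'ac' (positions 8-9)
  Chunk 6: 'cf' (positions 10-11)
Total chunks: ceil(12 / 2) = 6

6


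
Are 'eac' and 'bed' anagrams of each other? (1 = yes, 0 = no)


Sort characters of 'eac': 'ace'
Sort characters of 'bed': 'bde'
Sorted forms differ -> they are NOT anagrams
Result: 0

0


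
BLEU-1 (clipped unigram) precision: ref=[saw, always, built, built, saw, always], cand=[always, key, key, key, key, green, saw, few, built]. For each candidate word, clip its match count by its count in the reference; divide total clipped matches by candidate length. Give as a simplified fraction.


Reference word counts: {'always': 2, 'built': 2, 'saw': 2}
Checking each candidate word (with clipping):
  'always' -> in reference (ref count 2, used 1/2) -> match (matches: 1)
  'key' -> not in reference -> no match (matches: 1)
  'key' -> not in reference -> no match (matches: 1)
  'key' -> not in reference -> no match (matches: 1)
  'key' -> not in reference -> no match (matches: 1)
  'green' -> not in reference -> no match (matches: 1)
  'saw' -> in reference (ref count 2, used 1/2) -> match (matches: 2)
  'few' -> not in reference -> no match (matches: 2)
  'built' -> in reference (ref count 2, used 1/2) -> match (matches: 3)
Clipped matches: 3, Candidate length: 9
Precision = 3/9 = 1/3

1/3


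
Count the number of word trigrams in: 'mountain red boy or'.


Word trigrams from [4] words:
  Trigram 1: (mountain red boy)
  Trigram 2: (red boy or)
Total word trigrams: 4 - 2 = 2

2


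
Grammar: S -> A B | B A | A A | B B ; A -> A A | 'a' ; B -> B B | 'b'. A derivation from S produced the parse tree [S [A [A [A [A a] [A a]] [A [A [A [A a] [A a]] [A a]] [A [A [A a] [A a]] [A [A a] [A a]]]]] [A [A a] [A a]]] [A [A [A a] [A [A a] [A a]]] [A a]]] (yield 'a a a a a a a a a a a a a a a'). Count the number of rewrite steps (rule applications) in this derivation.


Every bracketed nonterminal node [X ...] in the tree is produced by exactly one rule application.
Reading the tree off as a leftmost derivation:
  Step 1: S  =>  A A   (applied S -> A A)
  Step 2: A A  =>  A A A   (applied A -> A A)
  Step 3: A A A  =>  A A A A   (applied A -> A A)
  Step 4: A A A A  =>  A A A A A   (applied A -> A A)
  Step 5: A A A A A  =>  a A A A A   (applied A -> a)
  Step 6: a A A A A  =>  a a A A A   (applied A -> a)
  Step 7: a a A A A  =>  a a A A A A   (applied A -> A A)
  Step 8: a a A A A A  =>  a a A A A A A   (applied A -> A A)
  Step 9: a a A A A A A  =>  a a A A A A A A   (applied A -> A A)
  Step 10: a a A A A A A A  =>  a a a A A A A A   (applied A -> a)
  Step 11: a a a A A A A A  =>  a a a a A A A A   (applied A -> a)
  Step 12: a a a a A A A A  =>  a a a a a A A A   (applied A -> a)
  Step 13: a a a a a A A A  =>  a a a a a A A A A   (applied A -> A A)
  Step 14: a a a a a A A A A  =>  a a a a a A A A A A   (applied A -> A A)
  Step 15: a a a a a A A A A A  =>  a a a a a a A A A A   (applied A -> a)
  Step 16: a a a a a a A A A A  =>  a a a a a a a A A A   (applied A -> a)
  Step 17: a a a a a a a A A A  =>  a a a a a a a A A A A   (applied A -> A A)
  Step 18: a a a a a a a A A A A  =>  a a a a a a a a A A A   (applied A -> a)
  Step 19: a a a a a a a a A A A  =>  a a a a a a a a a A A   (applied A -> a)
  Step 20: a a a a a a a a a A A  =>  a a a a a a a a a A A A   (applied A -> A A)
  Step 21: a a a a a a a a a A A A  =>  a a a a a a a a a a A A   (applied A -> a)
  Step 22: a a a a a a a a a a A A  =>  a a a a a a a a a a a A   (applied A -> a)
  Step 23: a a a a a a a a a a a A  =>  a a a a a a a a a a a A A   (applied A -> A A)
  Step 24: a a a a a a a a a a a A A  =>  a a a a a a a a a a a A A A   (applied A -> A A)
  Step 25: a a a a a a a a a a a A A A  =>  a a a a a a a a a a a a A A   (applied A -> a)
  Step 26: a a a a a a a a a a a a A A  =>  a a a a a a a a a a a a A A A   (applied A -> A A)
  Step 27: a a a a a a a a a a a a A A A  =>  a a a a a a a a a a a a a A A   (applied A -> a)
  Step 28: a a a a a a a a a a a a a A A  =>  a a a a a a a a a a a a a a A   (applied A -> a)
  Step 29: a a a a a a a a a a a a a a A  =>  a a a a a a a a a a a a a a a   (applied A -> a)
Final yield: a a a a a a a a a a a a a a a
Total rewrite steps: 29

29


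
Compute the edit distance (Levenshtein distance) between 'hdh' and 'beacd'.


Building DP table for s1='hdh' (len 3) and s2='beacd' (len 5):
       b  e  a  c  d
    0  1  2  3  4  5
  h 1  1  2  3  4  5
  d 2  2  2  3  4  4
  h 3  3  3  3  4  5
Edit distance = dp[3][5] = 5

5


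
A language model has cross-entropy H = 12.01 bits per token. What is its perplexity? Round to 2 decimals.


Perplexity formula: PP = 2^H
H = 12.01
PP = 2^12.01
Decompose: 2^12.01 = 2^12 * 2^0.01
2^12 = 4096, 2^0.01 ~ 1.0069556
PP ~ 4096 * 1.0069556 = 4124.4901376
Rounded to 2 decimals: 4124.49

4124.49


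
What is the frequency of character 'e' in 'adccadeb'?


Scanning 'adccadeb' for 'e':
  Position 6: 'e' -> MATCH (count: 1)
Total occurrences of 'e': 1

1


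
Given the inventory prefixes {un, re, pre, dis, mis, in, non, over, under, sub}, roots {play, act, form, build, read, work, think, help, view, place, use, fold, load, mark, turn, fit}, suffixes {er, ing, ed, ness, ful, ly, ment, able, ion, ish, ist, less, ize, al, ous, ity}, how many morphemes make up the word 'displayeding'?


Segmenting 'displayeding' against the inventory:
  'dis' -> prefix (morpheme 1)
  'play' -> root (morpheme 2)
  'ed' -> suffix (morpheme 3)
  'ing' -> suffix (morpheme 4)
Total morphemes: 4

4


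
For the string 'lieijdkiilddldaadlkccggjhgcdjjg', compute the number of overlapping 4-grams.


String 'lieijdkiilddldaadlkccggjhgcdjjg' has length L = 31.
Number of overlapping n-grams = L - n + 1
Substituting: 31 - 4 + 1 = 28

28


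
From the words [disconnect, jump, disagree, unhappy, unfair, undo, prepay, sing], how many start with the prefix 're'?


Checking each word for prefix 're':
  'disconnect' -> no (count: 0)
  'jump' -> no (count: 0)
  'disagree' -> no (count: 0)
  'unhappy' -> no (count: 0)
  'unfair' -> no (count: 0)
  'undo' -> no (count: 0)
  'prepay' -> no (count: 0)
  'sing' -> no (count: 0)
Total with prefix 're': 0

0


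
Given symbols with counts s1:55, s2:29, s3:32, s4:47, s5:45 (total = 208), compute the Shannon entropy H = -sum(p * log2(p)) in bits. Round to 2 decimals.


Computing entropy H = -sum(p_i * log2(p_i)):
  s1: p = 55/208 = 0.2644, -p*log2(p) = 0.5074
  s2: p = 29/208 = 0.1394, -p*log2(p) = 0.3963
  s3: p = 32/208 = 0.1538, -p*log2(p) = 0.4155
  s4: p = 47/208 = 0.2260, -p*log2(p) = 0.4849
  s5: p = 45/208 = 0.2163, -p*log2(p) = 0.4778
H = sum of terms = 2.2819
Rounded to 2 decimals: 2.28

2.28


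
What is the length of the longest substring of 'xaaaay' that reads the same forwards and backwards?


Scanning 'xaaaay' for palindromic substrings.
Substring at positions 1-4: 'aaaa'.
Check: reverse('aaaa') = 'aaaa' -> palindrome confirmed.
Neighbouring characters ('x' / 'y') break symmetry, so it cannot extend further.
No longer palindromic substring exists; longest length = 4

4


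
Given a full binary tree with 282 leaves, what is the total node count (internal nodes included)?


Leaf nodes (terminals): 282
Internal nodes = n - 1 = 282 - 1 = 281
Total = leaves + internal = 282 + 281 = 563

563


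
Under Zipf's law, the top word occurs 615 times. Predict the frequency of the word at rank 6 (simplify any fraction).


Zipf's law: freq(rank) = f1 / rank
f1 = 615, rank = 6
freq = 615 / 6
GCD(615, 6) = 3
Simplified: 205/2

205/2


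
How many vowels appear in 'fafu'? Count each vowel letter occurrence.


Scanning each character of 'fafu':
  Position 1: 'f' -> consonant (running count: 0)
  Position 2: 'a' -> vowel (running count: 1)
  Position 3: 'f' -> consonant (running count: 1)
  Position 4: 'u' -> vowel (running count: 2)
Total vowels: 2

2


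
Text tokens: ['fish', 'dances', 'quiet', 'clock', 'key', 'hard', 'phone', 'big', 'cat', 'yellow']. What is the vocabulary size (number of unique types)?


Listing all tokens and tracking unique types:
  Token 1: 'fish' -> NEW (unique so far: 1)
  Token 2: 'dances' -> NEW (unique so far: 2)
  Token 3: 'quiet' -> NEW (unique so far: 3)
  Token 4: 'clock' -> NEW (unique so far: 4)
  Token 5: 'key' -> NEW (unique so far: 5)
  Token 6: 'hard' -> NEW (unique so far: 6)
  Token 7: 'phone' -> NEW (unique so far: 7)
  Token 8: 'big' -> NEW (unique so far: 8)
  Token 9: 'cat' -> NEW (unique so far: 9)
  Token 10: 'yellow' -> NEW (unique so far: 10)
Unique types: ('big', 'cat', 'clock', 'dances', 'fish', 'hard', 'key', 'phone', 'quiet', 'yellow')
Vocabulary size: 10

10


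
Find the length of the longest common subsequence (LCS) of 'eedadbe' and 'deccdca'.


DP table for LCS of 'eedadbe' and 'deccdca':
       d  e  c  c  d  c  a
    0  0  0  0  0  0  0  0
  e 0  0  1  1  1  1  1  1
  e 0  0  1  1  1  1  1  1
  d 0  1  1  1  1  2  2  2
  a 0  1  1  1  1  2  2  3
  d 0  1  1  1  1  2  2  3
  b 0  1  1  1  1  2  2  3
  e 0  1  2  2  2  2  2  3
LCS: 'eda'
LCS length = 3

3


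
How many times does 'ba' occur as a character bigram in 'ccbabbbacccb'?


Scanning 'ccbabbbacccb' for bigram 'ba':
  Position 0: 'cc' -> no
  Position 1: 'cb' -> no
  Position 2: 'ba' -> MATCH
  Position 3: 'ab' -> no
  Position 4: 'bb' -> no
  Position 5: 'bb' -> no
  Position 6: 'ba' -> MATCH
  Position 7: 'ac' -> no
  Position 8: 'cc' -> no
  Position 9: 'cc' -> no
  Position 10: 'cb' -> no
Total matches: 2

2


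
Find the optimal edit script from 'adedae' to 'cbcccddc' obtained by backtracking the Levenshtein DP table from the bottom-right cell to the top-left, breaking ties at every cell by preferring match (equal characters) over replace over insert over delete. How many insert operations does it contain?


Edit distance = 7. Backtracking from cell (6, 8) with preference match > replace > insert > delete,
then listing the resulting alignment 'adedae' -> 'cbcccddc' left to right:
  Step 1: insert 'c' [insertion #1]
  Step 2: insert 'b' [insertion #2]
  Step 3: replace a->c
  Step 4: replace d->c
  Step 5: replace e->c
  Step 6: keep 'd'
  Step 7: replace a->d
  Step 8: replace e->c
Total insertions: 2

2


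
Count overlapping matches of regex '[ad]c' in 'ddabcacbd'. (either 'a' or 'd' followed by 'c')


Pattern: [ad]c means either 'a' or 'd' followed by 'c'.
Scanning 'ddabcacbd' position-by-position:
  Pos 0: window 'dd' -> no
  Pos 1: window 'da' -> no
  Pos 2: window 'ab' -> no
  Pos 3: window 'bc' -> no
  Pos 4: window 'ca' -> no
  Pos 5: window 'ac' -> MATCH
  Pos 6: window 'cb' -> no
  Pos 7: window 'bd' -> no
  Pos 8: window 'd' -> no
Total matches: 1

1


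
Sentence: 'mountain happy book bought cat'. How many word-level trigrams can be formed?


Word trigrams from [5] words:
  Trigram 1: (mountain happy book)
  Trigram 2: (happy book bought)
  Trigram 3: (book bought cat)
Total word trigrams: 5 - 2 = 3

3


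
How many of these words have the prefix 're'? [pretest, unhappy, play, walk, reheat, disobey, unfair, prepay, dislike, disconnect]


Checking each word for prefix 're':
  'pretest' -> no (count: 0)
  'unhappy' -> no (count: 0)
  'play' -> no (count: 0)
  'walk' -> no (count: 0)
  'reheat' -> YES, starts with 're' (count: 1)
  'disobey' -> no (count: 1)
  'unfair' -> no (count: 1)
  'prepay' -> no (count: 1)
  'dislike' -> no (count: 1)
  'disconnect' -> no (count: 1)
Total with prefix 're': 1

1


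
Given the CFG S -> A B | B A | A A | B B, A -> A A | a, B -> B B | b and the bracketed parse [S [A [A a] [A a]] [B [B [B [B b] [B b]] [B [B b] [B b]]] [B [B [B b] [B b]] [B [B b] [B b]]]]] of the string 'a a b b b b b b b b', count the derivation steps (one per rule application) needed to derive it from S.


Every bracketed nonterminal node [X ...] in the tree is produced by exactly one rule application.
Reading the tree off as a leftmost derivation:
  Step 1: S  =>  A B   (applied S -> A B)
  Step 2: A B  =>  A A B   (applied A -> A A)
  Step 3: A A B  =>  a A B   (applied A -> a)
  Step 4: a A B  =>  a a B   (applied A -> a)
  Step 5: a a B  =>  a a B B   (applied B -> B B)
  Step 6: a a B B  =>  a a B B B   (applied B -> B B)
  Step 7: a a B B B  =>  a a B B B B   (applied B -> B B)
  Step 8: a a B B B B  =>  a a b B B B   (applied B -> b)
  Step 9: a a b B B B  =>  a a b b B B   (applied B -> b)
  Step 10: a a b b B B  =>  a a b b B B B   (applied B -> B B)
  Step 11: a a b b B B B  =>  a a b b b B B   (applied B -> b)
  Step 12: a a b b b B B  =>  a a b b b b B   (applied B -> b)
  Step 13: a a b b b b B  =>  a a b b b b B B   (applied B -> B B)
  Step 14: a a b b b b B B  =>  a a b b b b B B B   (applied B -> B B)
  Step 15: a a b b b b B B B  =>  a a b b b b b B B   (applied B -> b)
  Step 16: a a b b b b b B B  =>  a a b b b b b b B   (applied B -> b)
  Step 17: a a b b b b b b B  =>  a a b b b b b b B B   (applied B -> B B)
  Step 18: a a b b b b b b B B  =>  a a b b b b b b b B   (applied B -> b)
  Step 19: a a b b b b b b b B  =>  a a b b b b b b b b   (applied B -> b)
Final yield: a a b b b b b b b b
Total rewrite steps: 19

19


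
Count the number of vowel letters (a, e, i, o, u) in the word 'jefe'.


Scanning each character of 'jefe':
  Position 1: 'j' -> consonant (running count: 0)
  Position 2: 'e' -> vowel (running count: 1)
  Position 3: 'f' -> consonant (running count: 1)
  Position 4: 'e' -> vowel (running count: 2)
Total vowels: 2

2


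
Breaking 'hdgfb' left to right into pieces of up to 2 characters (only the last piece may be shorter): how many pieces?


'hdgfb' has 5 characters.
Chunking with max size 2:
  Chunk 1: 'hd' (positions 0-1)
  Chunk 2: 'gf' (positions 2-3)
  Chunk 3: 'b' (positions 4-4)
Total chunks: ceil(5 / 2) = 3

3


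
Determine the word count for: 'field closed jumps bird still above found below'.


Counting words by splitting on spaces:
  Word 1: 'field'
  Word 2: 'closed'
  Word 3: 'jumps'
  Word 4: 'bird'
  Word 5: 'still'
  Word 6: 'above'
  Word 7: 'found'
  Word 8: 'below'
Total words: 8

8


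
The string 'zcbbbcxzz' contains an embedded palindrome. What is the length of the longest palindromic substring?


Scanning 'zcbbbcxzz' for palindromic substrings.
Substring at positions 1-5: 'cbbbc'.
Check: reverse('cbbbc') = 'cbbbc' -> palindrome confirmed.
Neighbouring characters ('z' / 'x') break symmetry, so it cannot extend further.
No longer palindromic substring exists; longest length = 5

5


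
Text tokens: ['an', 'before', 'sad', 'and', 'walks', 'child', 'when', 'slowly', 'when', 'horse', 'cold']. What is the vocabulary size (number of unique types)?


Listing all tokens and tracking unique types:
  Token 1: 'an' -> NEW (unique so far: 1)
  Token 2: 'before' -> NEW (unique so far: 2)
  Token 3: 'sad' -> NEW (unique so far: 3)
  Token 4: 'and' -> NEW (unique so far: 4)
  Token 5: 'walks' -> NEW (unique so far: 5)
  Token 6: 'child' -> NEW (unique so far: 6)
  Token 7: 'when' -> NEW (unique so far: 7)
  Token 8: 'slowly' -> NEW (unique so far: 8)
  Token 9: 'when' -> duplicate (unique so far: 8)
  Token 10: 'horse' -> NEW (unique so far: 9)
  Token 11: 'cold' -> NEW (unique so far: 10)
Unique types: ('an', 'and', 'before', 'child', 'cold', 'horse', 'sad', 'slowly', 'walks', 'when')
Vocabulary size: 10

10


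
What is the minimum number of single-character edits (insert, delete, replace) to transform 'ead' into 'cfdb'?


Building DP table for s1='ead' (len 3) and s2='cfdb' (len 4):
       c  f  d  b
    0  1  2  3  4
  e 1  1  2  3  4
  a 2  2  2  3  4
  d 3  3  3  2  3
Edit distance = dp[3][4] = 3

3


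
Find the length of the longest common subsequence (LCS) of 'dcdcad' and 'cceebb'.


DP table for LCS of 'dcdcad' and 'cceebb':
       c  c  e  e  b  b
    0  0  0  0  0  0  0
  d 0  0  0  0  0  0  0
  c 0  1  1  1  1  1  1
  d 0  1  1  1  1  1  1
  c 0  1  2  2  2  2  2
  a 0  1  2  2  2  2  2
  d 0  1  2  2  2  2  2
LCS: 'cc'
LCS length = 2

2


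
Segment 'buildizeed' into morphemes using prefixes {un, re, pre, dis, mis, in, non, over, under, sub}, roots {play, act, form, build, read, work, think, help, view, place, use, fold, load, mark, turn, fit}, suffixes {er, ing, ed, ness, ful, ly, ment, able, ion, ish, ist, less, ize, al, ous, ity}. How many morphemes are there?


Segmenting 'buildizeed' against the inventory:
  'build' -> root (morpheme 1)
  'ize' -> suffix (morpheme 2)
  'ed' -> suffix (morpheme 3)
Total morphemes: 3

3


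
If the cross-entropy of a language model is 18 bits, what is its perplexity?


Perplexity formula: PP = 2^H
H = 18
PP = 2^18
PP = 2^18 = 262144

262144


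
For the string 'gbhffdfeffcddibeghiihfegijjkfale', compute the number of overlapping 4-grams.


String 'gbhffdfeffcddibeghiihfegijjkfale' has length L = 32.
Number of overlapping n-grams = L - n + 1
Substituting: 32 - 4 + 1 = 29

29


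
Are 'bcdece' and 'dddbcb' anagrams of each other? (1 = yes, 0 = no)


Sort characters of 'bcdece': 'bccdee'
Sort characters of 'dddbcb': 'bbcddd'
Sorted forms differ -> they are NOT anagrams
Result: 0

0


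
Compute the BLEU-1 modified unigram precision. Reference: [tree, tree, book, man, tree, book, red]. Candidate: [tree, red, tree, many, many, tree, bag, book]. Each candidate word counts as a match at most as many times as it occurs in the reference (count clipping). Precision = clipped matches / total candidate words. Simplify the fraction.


Reference word counts: {'book': 2, 'man': 1, 'red': 1, 'tree': 3}
Checking each candidate word (with clipping):
  'tree' -> in reference (ref count 3, used 1/3) -> match (matches: 1)
  'red' -> in reference (ref count 1, used 1/1) -> match (matches: 2)
  'tree' -> in reference (ref count 3, used 2/3) -> match (matches: 3)
  'many' -> not in reference -> no match (matches: 3)
  'many' -> not in reference -> no match (matches: 3)
  'tree' -> in reference (ref count 3, used 3/3) -> match (matches: 4)
  'bag' -> not in reference -> no match (matches: 4)
  'book' -> in reference (ref count 2, used 1/2) -> match (matches: 5)
Clipped matches: 5, Candidate length: 8
Precision = 5/8

5/8


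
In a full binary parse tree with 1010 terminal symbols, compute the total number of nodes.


Leaf nodes (terminals): 1010
Internal nodes = n - 1 = 1010 - 1 = 1009
Total = leaves + internal = 1010 + 1009 = 2019

2019


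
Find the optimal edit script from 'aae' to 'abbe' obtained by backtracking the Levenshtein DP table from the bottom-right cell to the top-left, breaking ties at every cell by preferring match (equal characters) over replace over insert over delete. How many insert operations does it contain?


Edit distance = 2. Backtracking from cell (3, 4) with preference match > replace > insert > delete,
then listing the resulting alignment 'aae' -> 'abbe' left to right:
  Step 1: keep 'a'
  Step 2: insert 'b' [insertion #1]
  Step 3: replace a->b
  Step 4: keep 'e'
Total insertions: 1

1


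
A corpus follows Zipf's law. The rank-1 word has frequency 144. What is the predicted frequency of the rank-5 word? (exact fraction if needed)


Zipf's law: freq(rank) = f1 / rank
f1 = 144, rank = 5
freq = 144 / 5
GCD(144, 5) = 1
Simplified: 144/5

144/5


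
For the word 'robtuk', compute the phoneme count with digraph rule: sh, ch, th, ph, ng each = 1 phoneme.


Parsing 'robtuk' greedily, digraphs first:
  'r' -> consonant phoneme (phonemes so far: 1)
  'o' -> vowel phoneme (phonemes so far: 2)
  'b' -> consonant phoneme (phonemes so far: 3)
  't' -> consonant phoneme (phonemes so far: 4)
  'u' -> vowel phoneme (phonemes so far: 5)
  'k' -> consonant phoneme (phonemes so far: 6)
Total phonemes: 6

6


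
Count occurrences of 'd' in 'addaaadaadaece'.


Scanning 'addaaadaadaece' for 'd':
  Position 1: 'd' -> MATCH (count: 1)
  Position 2: 'd' -> MATCH (count: 2)
  Position 6: 'd' -> MATCH (count: 3)
  Position 9: 'd' -> MATCH (count: 4)
Total occurrences of 'd': 4

4


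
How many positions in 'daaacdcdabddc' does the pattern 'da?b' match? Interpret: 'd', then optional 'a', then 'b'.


Pattern: da?b means 'd', then optional 'a', then 'b'.
Scanning 'daaacdcdabddc' position-by-position:
  Pos 0: window 'daa' -> no
  Pos 1: window 'aaa' -> no
  Pos 2: window 'aac' -> no
  Pos 3: window 'acd' -> no
  Pos 4: window 'cdc' -> no
  Pos 5: window 'dcd' -> no
  Pos 6: window 'cda' -> no
  Pos 7: window 'dab' -> MATCH
  Pos 8: window 'abd' -> no
  Pos 9: window 'bdd' -> no
  Pos 10: window 'ddc' -> no
  Pos 11: window 'dc' -> no
  Pos 12: window 'c' -> no
Total matches: 1

1
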